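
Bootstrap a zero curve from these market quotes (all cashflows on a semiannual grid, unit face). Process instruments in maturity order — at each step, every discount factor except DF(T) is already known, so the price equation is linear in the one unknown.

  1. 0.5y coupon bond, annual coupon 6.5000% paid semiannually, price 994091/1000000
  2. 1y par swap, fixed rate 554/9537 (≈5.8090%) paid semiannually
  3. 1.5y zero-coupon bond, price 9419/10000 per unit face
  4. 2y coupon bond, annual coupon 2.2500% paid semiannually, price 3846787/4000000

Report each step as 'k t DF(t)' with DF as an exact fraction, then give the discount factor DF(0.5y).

step 1 [0.5y] bond c/2=13/400: DF=(994091/1000000 − 13/400·(0))/(1+13/400) = 2407/2500 ≈ 0.962800
step 2 [1y] swap r/2=277/9537: DF=(1 − 277/9537·(0.962800))/(1+277/9537) = 4723/5000 ≈ 0.944600
step 3 [1.5y] zero: DF = P = 9419/10000 ≈ 0.941900
step 4 [2y] bond c/2=9/800: DF=(3846787/4000000 − 9/800·(0.962800+0.944600+0.941900))/(1+9/800) = 9193/10000 ≈ 0.919300

1 1/2 2407/2500
2 1 4723/5000
3 3/2 9419/10000
4 2 9193/10000
DF(0.5y) = 2407/2500 ≈ 0.962800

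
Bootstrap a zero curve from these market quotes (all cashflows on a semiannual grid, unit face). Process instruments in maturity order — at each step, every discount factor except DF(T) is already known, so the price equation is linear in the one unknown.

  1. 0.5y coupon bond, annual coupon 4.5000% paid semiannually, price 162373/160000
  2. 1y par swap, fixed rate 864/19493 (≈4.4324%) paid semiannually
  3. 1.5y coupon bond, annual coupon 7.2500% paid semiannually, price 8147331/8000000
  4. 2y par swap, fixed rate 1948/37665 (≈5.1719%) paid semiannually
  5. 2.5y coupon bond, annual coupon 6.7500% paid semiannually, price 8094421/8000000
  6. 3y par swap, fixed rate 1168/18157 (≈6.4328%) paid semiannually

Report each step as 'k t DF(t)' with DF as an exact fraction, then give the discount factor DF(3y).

step 1 [0.5y] bond c/2=9/400: DF=(162373/160000 − 9/400·(0))/(1+9/400) = 397/400 ≈ 0.992500
step 2 [1y] swap r/2=432/19493: DF=(1 − 432/19493·(0.992500))/(1+432/19493) = 598/625 ≈ 0.956800
step 3 [1.5y] bond c/2=29/800: DF=(8147331/8000000 − 29/800·(0.992500+0.956800))/(1+29/800) = 4573/5000 ≈ 0.914600
step 4 [2y] swap r/2=974/37665: DF=(1 − 974/37665·(0.992500+0.956800+0.914600))/(1+974/37665) = 4513/5000 ≈ 0.902600
step 5 [2.5y] bond c/2=27/800: DF=(8094421/8000000 − 27/800·(0.992500+0.956800+0.914600+0.902600))/(1+27/800) = 4279/5000 ≈ 0.855800
step 6 [3y] swap r/2=584/18157: DF=(1 − 584/18157·(0.992500+0.956800+0.914600+0.902600+0.855800))/(1+584/18157) = 1031/1250 ≈ 0.824800

1 1/2 397/400
2 1 598/625
3 3/2 4573/5000
4 2 4513/5000
5 5/2 4279/5000
6 3 1031/1250
DF(3y) = 1031/1250 ≈ 0.824800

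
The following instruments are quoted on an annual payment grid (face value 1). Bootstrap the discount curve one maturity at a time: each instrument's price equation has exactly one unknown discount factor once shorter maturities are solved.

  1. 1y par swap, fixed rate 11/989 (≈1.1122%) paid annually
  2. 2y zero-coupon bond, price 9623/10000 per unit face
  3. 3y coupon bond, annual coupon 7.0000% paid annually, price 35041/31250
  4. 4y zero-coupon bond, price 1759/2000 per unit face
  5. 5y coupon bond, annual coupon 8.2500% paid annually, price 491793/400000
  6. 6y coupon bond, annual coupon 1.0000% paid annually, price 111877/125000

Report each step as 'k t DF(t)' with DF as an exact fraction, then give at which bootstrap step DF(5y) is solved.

step 1 [1y] swap r/1=11/989: DF=(1 − 11/989·(0))/(1+11/989) = 989/1000 ≈ 0.989000
step 2 [2y] zero: DF = P = 9623/10000 ≈ 0.962300
step 3 [3y] bond c/1=7/100: DF=(35041/31250 − 7/100·(0.989000+0.962300))/(1+7/100) = 9203/10000 ≈ 0.920300
step 4 [4y] zero: DF = P = 1759/2000 ≈ 0.879500
step 5 [5y] bond c/1=33/400: DF=(491793/400000 − 33/400·(0.989000+0.962300+0.920300+0.879500))/(1+33/400) = 8499/10000 ≈ 0.849900
step 6 [6y] bond c/1=1/100: DF=(111877/125000 − 1/100·(0.989000+0.962300+0.920300+0.879500+0.849900))/(1+1/100) = 4203/5000 ≈ 0.840600

1 1 989/1000
2 2 9623/10000
3 3 9203/10000
4 4 1759/2000
5 5 8499/10000
6 6 4203/5000
DF(5y) is solved at step 5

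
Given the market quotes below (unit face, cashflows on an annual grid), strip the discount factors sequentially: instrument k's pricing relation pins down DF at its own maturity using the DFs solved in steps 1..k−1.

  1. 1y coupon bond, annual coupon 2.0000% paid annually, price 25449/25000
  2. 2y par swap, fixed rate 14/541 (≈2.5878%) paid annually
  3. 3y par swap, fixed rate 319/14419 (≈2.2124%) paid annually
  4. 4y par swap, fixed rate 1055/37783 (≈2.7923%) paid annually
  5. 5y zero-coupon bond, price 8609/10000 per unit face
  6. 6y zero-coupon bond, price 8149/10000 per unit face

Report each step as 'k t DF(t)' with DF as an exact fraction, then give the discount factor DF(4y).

step 1 [1y] bond c/1=1/50: DF=(25449/25000 − 1/50·(0))/(1+1/50) = 499/500 ≈ 0.998000
step 2 [2y] swap r/1=14/541: DF=(1 − 14/541·(0.998000))/(1+14/541) = 1187/1250 ≈ 0.949600
step 3 [3y] swap r/1=319/14419: DF=(1 − 319/14419·(0.998000+0.949600))/(1+319/14419) = 4681/5000 ≈ 0.936200
step 4 [4y] swap r/1=1055/37783: DF=(1 − 1055/37783·(0.998000+0.949600+0.936200))/(1+1055/37783) = 1789/2000 ≈ 0.894500
step 5 [5y] zero: DF = P = 8609/10000 ≈ 0.860900
step 6 [6y] zero: DF = P = 8149/10000 ≈ 0.814900

1 1 499/500
2 2 1187/1250
3 3 4681/5000
4 4 1789/2000
5 5 8609/10000
6 6 8149/10000
DF(4y) = 1789/2000 ≈ 0.894500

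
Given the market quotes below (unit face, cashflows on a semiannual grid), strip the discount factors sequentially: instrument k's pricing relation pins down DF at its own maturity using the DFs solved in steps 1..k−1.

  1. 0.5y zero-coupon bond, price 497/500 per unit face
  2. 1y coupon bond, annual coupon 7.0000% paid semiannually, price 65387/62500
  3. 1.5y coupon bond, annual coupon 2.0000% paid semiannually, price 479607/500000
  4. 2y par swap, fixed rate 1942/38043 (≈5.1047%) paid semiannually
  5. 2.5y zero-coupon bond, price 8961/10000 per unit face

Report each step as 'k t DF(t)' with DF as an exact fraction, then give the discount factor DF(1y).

1 1/2 497/500
2 1 2443/2500
3 3/2 4651/5000
4 2 9029/10000
5 5/2 8961/10000
DF(1y) = 2443/2500 ≈ 0.977200

step 1 [0.5y] zero: DF = P = 497/500 ≈ 0.994000
step 2 [1y] bond c/2=7/200: DF=(65387/62500 − 7/200·(0.994000))/(1+7/200) = 2443/2500 ≈ 0.977200
step 3 [1.5y] bond c/2=1/100: DF=(479607/500000 − 1/100·(0.994000+0.977200))/(1+1/100) = 4651/5000 ≈ 0.930200
step 4 [2y] swap r/2=971/38043: DF=(1 − 971/38043·(0.994000+0.977200+0.930200))/(1+971/38043) = 9029/10000 ≈ 0.902900
step 5 [2.5y] zero: DF = P = 8961/10000 ≈ 0.896100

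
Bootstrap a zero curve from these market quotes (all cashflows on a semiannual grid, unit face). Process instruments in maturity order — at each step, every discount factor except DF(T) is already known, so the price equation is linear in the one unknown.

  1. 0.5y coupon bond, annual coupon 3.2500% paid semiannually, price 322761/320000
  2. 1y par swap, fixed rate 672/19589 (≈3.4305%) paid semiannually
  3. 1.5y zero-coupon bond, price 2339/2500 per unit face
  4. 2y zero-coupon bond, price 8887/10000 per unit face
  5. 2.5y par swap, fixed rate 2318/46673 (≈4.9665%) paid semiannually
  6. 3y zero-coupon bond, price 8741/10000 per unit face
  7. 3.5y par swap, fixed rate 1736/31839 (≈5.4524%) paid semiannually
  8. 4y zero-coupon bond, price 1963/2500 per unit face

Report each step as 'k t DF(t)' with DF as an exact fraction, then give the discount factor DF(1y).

1 1/2 397/400
2 1 604/625
3 3/2 2339/2500
4 2 8887/10000
5 5/2 8841/10000
6 3 8741/10000
7 7/2 1033/1250
8 4 1963/2500
DF(1y) = 604/625 ≈ 0.966400

step 1 [0.5y] bond c/2=13/800: DF=(322761/320000 − 13/800·(0))/(1+13/800) = 397/400 ≈ 0.992500
step 2 [1y] swap r/2=336/19589: DF=(1 − 336/19589·(0.992500))/(1+336/19589) = 604/625 ≈ 0.966400
step 3 [1.5y] zero: DF = P = 2339/2500 ≈ 0.935600
step 4 [2y] zero: DF = P = 8887/10000 ≈ 0.888700
step 5 [2.5y] swap r/2=1159/46673: DF=(1 − 1159/46673·(0.992500+0.966400+0.935600+0.888700))/(1+1159/46673) = 8841/10000 ≈ 0.884100
step 6 [3y] zero: DF = P = 8741/10000 ≈ 0.874100
step 7 [3.5y] swap r/2=868/31839: DF=(1 − 868/31839·(0.992500+0.966400+0.935600+0.888700+0.884100+0.874100))/(1+868/31839) = 1033/1250 ≈ 0.826400
step 8 [4y] zero: DF = P = 1963/2500 ≈ 0.785200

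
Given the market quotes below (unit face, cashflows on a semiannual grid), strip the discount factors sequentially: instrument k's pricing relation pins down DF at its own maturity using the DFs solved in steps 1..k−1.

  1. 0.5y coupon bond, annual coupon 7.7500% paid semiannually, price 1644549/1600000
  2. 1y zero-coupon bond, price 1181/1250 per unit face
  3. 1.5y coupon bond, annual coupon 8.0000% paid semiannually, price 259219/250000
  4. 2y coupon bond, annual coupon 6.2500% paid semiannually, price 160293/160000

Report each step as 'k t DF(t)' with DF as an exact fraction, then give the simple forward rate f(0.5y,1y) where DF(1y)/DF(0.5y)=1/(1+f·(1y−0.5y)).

1 1/2 1979/2000
2 1 1181/1250
3 3/2 4613/5000
4 2 8849/10000
f(0.5y,1y) = ((1979/2000)/(1181/1250) − 1)/(1/2) = 447/4724 ≈ 9.4623%

step 1 [0.5y] bond c/2=31/800: DF=(1644549/1600000 − 31/800·(0))/(1+31/800) = 1979/2000 ≈ 0.989500
step 2 [1y] zero: DF = P = 1181/1250 ≈ 0.944800
step 3 [1.5y] bond c/2=1/25: DF=(259219/250000 − 1/25·(0.989500+0.944800))/(1+1/25) = 4613/5000 ≈ 0.922600
step 4 [2y] bond c/2=1/32: DF=(160293/160000 − 1/32·(0.989500+0.944800+0.922600))/(1+1/32) = 8849/10000 ≈ 0.884900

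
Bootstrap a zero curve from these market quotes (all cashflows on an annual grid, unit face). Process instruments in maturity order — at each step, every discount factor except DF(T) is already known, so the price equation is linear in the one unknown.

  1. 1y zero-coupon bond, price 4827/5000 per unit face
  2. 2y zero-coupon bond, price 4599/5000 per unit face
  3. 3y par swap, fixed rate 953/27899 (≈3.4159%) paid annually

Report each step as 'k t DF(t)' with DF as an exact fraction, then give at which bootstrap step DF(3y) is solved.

1 1 4827/5000
2 2 4599/5000
3 3 9047/10000
DF(3y) is solved at step 3

step 1 [1y] zero: DF = P = 4827/5000 ≈ 0.965400
step 2 [2y] zero: DF = P = 4599/5000 ≈ 0.919800
step 3 [3y] swap r/1=953/27899: DF=(1 − 953/27899·(0.965400+0.919800))/(1+953/27899) = 9047/10000 ≈ 0.904700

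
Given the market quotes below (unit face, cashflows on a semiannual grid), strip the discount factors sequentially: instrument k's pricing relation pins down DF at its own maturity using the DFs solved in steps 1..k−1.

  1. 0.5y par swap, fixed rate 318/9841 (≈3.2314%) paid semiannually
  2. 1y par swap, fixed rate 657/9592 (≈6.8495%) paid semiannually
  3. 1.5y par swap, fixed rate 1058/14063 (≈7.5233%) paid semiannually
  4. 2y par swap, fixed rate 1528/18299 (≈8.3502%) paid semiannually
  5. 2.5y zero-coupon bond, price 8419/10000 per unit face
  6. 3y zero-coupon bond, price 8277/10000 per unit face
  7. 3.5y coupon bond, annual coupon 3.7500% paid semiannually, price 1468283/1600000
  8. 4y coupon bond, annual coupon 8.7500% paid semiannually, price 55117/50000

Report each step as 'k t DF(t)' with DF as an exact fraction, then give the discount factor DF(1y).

step 1 [0.5y] swap r/2=159/9841: DF=(1 − 159/9841·(0))/(1+159/9841) = 9841/10000 ≈ 0.984100
step 2 [1y] swap r/2=657/19184: DF=(1 − 657/19184·(0.984100))/(1+657/19184) = 9343/10000 ≈ 0.934300
step 3 [1.5y] swap r/2=529/14063: DF=(1 − 529/14063·(0.984100+0.934300))/(1+529/14063) = 4471/5000 ≈ 0.894200
step 4 [2y] swap r/2=764/18299: DF=(1 − 764/18299·(0.984100+0.934300+0.894200))/(1+764/18299) = 1059/1250 ≈ 0.847200
step 5 [2.5y] zero: DF = P = 8419/10000 ≈ 0.841900
step 6 [3y] zero: DF = P = 8277/10000 ≈ 0.827700
step 7 [3.5y] bond c/2=3/160: DF=(1468283/1600000 − 3/160·(0.984100+0.934300+0.894200+0.847200+0.841900+0.827700))/(1+3/160) = 8027/10000 ≈ 0.802700
step 8 [4y] bond c/2=7/160: DF=(55117/50000 − 7/160·(0.984100+0.934300+0.894200+0.847200+0.841900+0.827700+0.802700))/(1+7/160) = 7991/10000 ≈ 0.799100

1 1/2 9841/10000
2 1 9343/10000
3 3/2 4471/5000
4 2 1059/1250
5 5/2 8419/10000
6 3 8277/10000
7 7/2 8027/10000
8 4 7991/10000
DF(1y) = 9343/10000 ≈ 0.934300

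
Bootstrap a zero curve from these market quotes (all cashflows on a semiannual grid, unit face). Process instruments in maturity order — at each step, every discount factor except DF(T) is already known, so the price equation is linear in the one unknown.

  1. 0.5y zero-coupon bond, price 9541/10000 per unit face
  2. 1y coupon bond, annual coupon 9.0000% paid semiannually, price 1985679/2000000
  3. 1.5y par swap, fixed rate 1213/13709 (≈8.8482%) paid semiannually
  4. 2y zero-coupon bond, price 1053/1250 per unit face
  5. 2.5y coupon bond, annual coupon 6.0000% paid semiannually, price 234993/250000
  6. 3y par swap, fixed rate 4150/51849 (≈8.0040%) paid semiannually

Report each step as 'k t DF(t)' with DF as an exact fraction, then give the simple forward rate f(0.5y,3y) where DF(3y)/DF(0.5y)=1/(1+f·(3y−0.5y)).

1 1/2 9541/10000
2 1 909/1000
3 3/2 8787/10000
4 2 1053/1250
5 5/2 4041/5000
6 3 317/400
f(0.5y,3y) = ((9541/10000)/(317/400) − 1)/(5/2) = 3232/39625 ≈ 8.1565%

step 1 [0.5y] zero: DF = P = 9541/10000 ≈ 0.954100
step 2 [1y] bond c/2=9/200: DF=(1985679/2000000 − 9/200·(0.954100))/(1+9/200) = 909/1000 ≈ 0.909000
step 3 [1.5y] swap r/2=1213/27418: DF=(1 − 1213/27418·(0.954100+0.909000))/(1+1213/27418) = 8787/10000 ≈ 0.878700
step 4 [2y] zero: DF = P = 1053/1250 ≈ 0.842400
step 5 [2.5y] bond c/2=3/100: DF=(234993/250000 − 3/100·(0.954100+0.909000+0.878700+0.842400))/(1+3/100) = 4041/5000 ≈ 0.808200
step 6 [3y] swap r/2=2075/51849: DF=(1 − 2075/51849·(0.954100+0.909000+0.878700+0.842400+0.808200))/(1+2075/51849) = 317/400 ≈ 0.792500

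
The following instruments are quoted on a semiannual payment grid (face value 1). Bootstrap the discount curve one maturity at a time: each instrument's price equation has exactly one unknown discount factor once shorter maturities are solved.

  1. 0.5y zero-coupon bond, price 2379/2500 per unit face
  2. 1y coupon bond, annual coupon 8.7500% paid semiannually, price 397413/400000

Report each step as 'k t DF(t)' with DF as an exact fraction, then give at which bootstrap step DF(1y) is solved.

1 1/2 2379/2500
2 1 114/125
DF(1y) is solved at step 2

step 1 [0.5y] zero: DF = P = 2379/2500 ≈ 0.951600
step 2 [1y] bond c/2=7/160: DF=(397413/400000 − 7/160·(0.951600))/(1+7/160) = 114/125 ≈ 0.912000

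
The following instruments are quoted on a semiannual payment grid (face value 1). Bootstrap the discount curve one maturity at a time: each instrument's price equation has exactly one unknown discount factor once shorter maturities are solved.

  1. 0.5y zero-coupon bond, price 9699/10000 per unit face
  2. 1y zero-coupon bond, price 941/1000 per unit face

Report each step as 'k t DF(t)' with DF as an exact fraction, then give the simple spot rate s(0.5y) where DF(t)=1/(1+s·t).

step 1 [0.5y] zero: DF = P = 9699/10000 ≈ 0.969900
step 2 [1y] zero: DF = P = 941/1000 ≈ 0.941000

1 1/2 9699/10000
2 1 941/1000
s(0.5y) = (1/(9699/10000) − 1)/(1/2) = 602/9699 ≈ 6.2068%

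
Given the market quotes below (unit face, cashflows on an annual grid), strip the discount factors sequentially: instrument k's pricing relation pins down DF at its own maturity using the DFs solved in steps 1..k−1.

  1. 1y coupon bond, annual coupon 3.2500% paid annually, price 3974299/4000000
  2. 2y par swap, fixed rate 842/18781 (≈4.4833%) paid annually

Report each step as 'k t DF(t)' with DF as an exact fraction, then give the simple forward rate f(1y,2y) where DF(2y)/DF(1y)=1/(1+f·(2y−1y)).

1 1 9623/10000
2 2 4579/5000
f(1y,2y) = ((9623/10000)/(4579/5000) − 1)/(1) = 465/9158 ≈ 5.0775%

step 1 [1y] bond c/1=13/400: DF=(3974299/4000000 − 13/400·(0))/(1+13/400) = 9623/10000 ≈ 0.962300
step 2 [2y] swap r/1=842/18781: DF=(1 − 842/18781·(0.962300))/(1+842/18781) = 4579/5000 ≈ 0.915800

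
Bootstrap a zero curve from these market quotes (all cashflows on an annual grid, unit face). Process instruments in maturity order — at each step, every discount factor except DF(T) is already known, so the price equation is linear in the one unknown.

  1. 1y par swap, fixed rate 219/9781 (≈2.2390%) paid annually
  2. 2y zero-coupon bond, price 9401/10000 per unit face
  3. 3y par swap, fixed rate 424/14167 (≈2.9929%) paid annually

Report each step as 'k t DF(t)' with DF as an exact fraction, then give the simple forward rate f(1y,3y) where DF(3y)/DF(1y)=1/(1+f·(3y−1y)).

step 1 [1y] swap r/1=219/9781: DF=(1 − 219/9781·(0))/(1+219/9781) = 9781/10000 ≈ 0.978100
step 2 [2y] zero: DF = P = 9401/10000 ≈ 0.940100
step 3 [3y] swap r/1=424/14167: DF=(1 − 424/14167·(0.978100+0.940100))/(1+424/14167) = 572/625 ≈ 0.915200

1 1 9781/10000
2 2 9401/10000
3 3 572/625
f(1y,3y) = ((9781/10000)/(572/625) − 1)/(2) = 629/18304 ≈ 3.4364%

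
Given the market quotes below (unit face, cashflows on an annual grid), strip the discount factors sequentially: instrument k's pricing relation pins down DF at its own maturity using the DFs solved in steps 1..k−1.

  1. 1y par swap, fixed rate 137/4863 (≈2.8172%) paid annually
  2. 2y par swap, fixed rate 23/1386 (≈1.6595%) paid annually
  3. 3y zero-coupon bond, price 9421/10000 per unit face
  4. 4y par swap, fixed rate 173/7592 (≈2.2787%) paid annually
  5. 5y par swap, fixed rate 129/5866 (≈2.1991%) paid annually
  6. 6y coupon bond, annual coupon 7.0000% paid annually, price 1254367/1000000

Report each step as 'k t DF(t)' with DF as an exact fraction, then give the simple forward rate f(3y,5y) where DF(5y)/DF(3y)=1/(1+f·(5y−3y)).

step 1 [1y] swap r/1=137/4863: DF=(1 − 137/4863·(0))/(1+137/4863) = 4863/5000 ≈ 0.972600
step 2 [2y] swap r/1=23/1386: DF=(1 − 23/1386·(0.972600))/(1+23/1386) = 4839/5000 ≈ 0.967800
step 3 [3y] zero: DF = P = 9421/10000 ≈ 0.942100
step 4 [4y] swap r/1=173/7592: DF=(1 − 173/7592·(0.972600+0.967800+0.942100))/(1+173/7592) = 1827/2000 ≈ 0.913500
step 5 [5y] swap r/1=129/5866: DF=(1 − 129/5866·(0.972600+0.967800+0.942100+0.913500))/(1+129/5866) = 1121/1250 ≈ 0.896800
step 6 [6y] bond c/1=7/100: DF=(1254367/1000000 − 7/100·(0.972600+0.967800+0.942100+0.913500+0.896800))/(1+7/100) = 8653/10000 ≈ 0.865300

1 1 4863/5000
2 2 4839/5000
3 3 9421/10000
4 4 1827/2000
5 5 1121/1250
6 6 8653/10000
f(3y,5y) = ((9421/10000)/(1121/1250) − 1)/(2) = 453/17936 ≈ 2.5256%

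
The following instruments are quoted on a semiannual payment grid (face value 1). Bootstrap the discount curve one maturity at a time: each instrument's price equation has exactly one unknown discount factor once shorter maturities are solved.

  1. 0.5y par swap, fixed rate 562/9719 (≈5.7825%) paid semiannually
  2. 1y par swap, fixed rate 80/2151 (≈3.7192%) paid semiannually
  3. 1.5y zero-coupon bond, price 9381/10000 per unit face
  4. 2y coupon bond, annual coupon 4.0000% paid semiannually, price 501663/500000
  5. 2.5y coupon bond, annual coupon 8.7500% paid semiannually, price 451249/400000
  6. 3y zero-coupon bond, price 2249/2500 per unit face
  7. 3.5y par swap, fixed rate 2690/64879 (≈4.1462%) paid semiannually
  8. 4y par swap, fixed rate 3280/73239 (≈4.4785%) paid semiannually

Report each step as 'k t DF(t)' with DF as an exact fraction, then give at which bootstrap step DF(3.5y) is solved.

1 1/2 9719/10000
2 1 241/250
3 3/2 9381/10000
4 2 9273/10000
5 5/2 1843/2000
6 3 2249/2500
7 7/2 1731/2000
8 4 209/250
DF(3.5y) is solved at step 7

step 1 [0.5y] swap r/2=281/9719: DF=(1 − 281/9719·(0))/(1+281/9719) = 9719/10000 ≈ 0.971900
step 2 [1y] swap r/2=40/2151: DF=(1 − 40/2151·(0.971900))/(1+40/2151) = 241/250 ≈ 0.964000
step 3 [1.5y] zero: DF = P = 9381/10000 ≈ 0.938100
step 4 [2y] bond c/2=1/50: DF=(501663/500000 − 1/50·(0.971900+0.964000+0.938100))/(1+1/50) = 9273/10000 ≈ 0.927300
step 5 [2.5y] bond c/2=7/160: DF=(451249/400000 − 7/160·(0.971900+0.964000+0.938100+0.927300))/(1+7/160) = 1843/2000 ≈ 0.921500
step 6 [3y] zero: DF = P = 2249/2500 ≈ 0.899600
step 7 [3.5y] swap r/2=1345/64879: DF=(1 − 1345/64879·(0.971900+0.964000+0.938100+0.927300+0.921500+0.899600))/(1+1345/64879) = 1731/2000 ≈ 0.865500
step 8 [4y] swap r/2=1640/73239: DF=(1 − 1640/73239·(0.971900+0.964000+0.938100+0.927300+0.921500+0.899600+0.865500))/(1+1640/73239) = 209/250 ≈ 0.836000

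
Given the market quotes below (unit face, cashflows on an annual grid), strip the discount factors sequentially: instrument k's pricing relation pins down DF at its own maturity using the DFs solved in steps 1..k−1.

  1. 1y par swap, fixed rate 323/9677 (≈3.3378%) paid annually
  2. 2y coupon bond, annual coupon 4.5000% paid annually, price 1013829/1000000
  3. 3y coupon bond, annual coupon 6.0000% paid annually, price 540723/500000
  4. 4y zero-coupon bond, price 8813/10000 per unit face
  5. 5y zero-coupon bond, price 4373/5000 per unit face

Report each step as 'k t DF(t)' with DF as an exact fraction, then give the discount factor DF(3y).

step 1 [1y] swap r/1=323/9677: DF=(1 − 323/9677·(0))/(1+323/9677) = 9677/10000 ≈ 0.967700
step 2 [2y] bond c/1=9/200: DF=(1013829/1000000 − 9/200·(0.967700))/(1+9/200) = 1857/2000 ≈ 0.928500
step 3 [3y] bond c/1=3/50: DF=(540723/500000 − 3/50·(0.967700+0.928500))/(1+3/50) = 9129/10000 ≈ 0.912900
step 4 [4y] zero: DF = P = 8813/10000 ≈ 0.881300
step 5 [5y] zero: DF = P = 4373/5000 ≈ 0.874600

1 1 9677/10000
2 2 1857/2000
3 3 9129/10000
4 4 8813/10000
5 5 4373/5000
DF(3y) = 9129/10000 ≈ 0.912900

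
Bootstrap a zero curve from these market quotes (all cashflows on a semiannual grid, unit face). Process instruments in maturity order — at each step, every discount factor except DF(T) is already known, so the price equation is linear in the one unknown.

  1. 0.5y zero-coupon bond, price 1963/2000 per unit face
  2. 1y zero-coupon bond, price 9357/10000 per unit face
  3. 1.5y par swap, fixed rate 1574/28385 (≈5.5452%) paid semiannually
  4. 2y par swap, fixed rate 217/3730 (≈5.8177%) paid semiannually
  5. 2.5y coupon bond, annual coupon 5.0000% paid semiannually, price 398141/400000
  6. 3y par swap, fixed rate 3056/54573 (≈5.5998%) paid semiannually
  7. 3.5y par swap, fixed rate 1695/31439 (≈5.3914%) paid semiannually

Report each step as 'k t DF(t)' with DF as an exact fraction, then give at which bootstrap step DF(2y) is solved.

step 1 [0.5y] zero: DF = P = 1963/2000 ≈ 0.981500
step 2 [1y] zero: DF = P = 9357/10000 ≈ 0.935700
step 3 [1.5y] swap r/2=787/28385: DF=(1 − 787/28385·(0.981500+0.935700))/(1+787/28385) = 9213/10000 ≈ 0.921300
step 4 [2y] swap r/2=217/7460: DF=(1 − 217/7460·(0.981500+0.935700+0.921300))/(1+217/7460) = 1783/2000 ≈ 0.891500
step 5 [2.5y] bond c/2=1/40: DF=(398141/400000 − 1/40·(0.981500+0.935700+0.921300+0.891500))/(1+1/40) = 8801/10000 ≈ 0.880100
step 6 [3y] swap r/2=1528/54573: DF=(1 − 1528/54573·(0.981500+0.935700+0.921300+0.891500+0.880100))/(1+1528/54573) = 1059/1250 ≈ 0.847200
step 7 [3.5y] swap r/2=1695/62878: DF=(1 − 1695/62878·(0.981500+0.935700+0.921300+0.891500+0.880100+0.847200))/(1+1695/62878) = 1661/2000 ≈ 0.830500

1 1/2 1963/2000
2 1 9357/10000
3 3/2 9213/10000
4 2 1783/2000
5 5/2 8801/10000
6 3 1059/1250
7 7/2 1661/2000
DF(2y) is solved at step 4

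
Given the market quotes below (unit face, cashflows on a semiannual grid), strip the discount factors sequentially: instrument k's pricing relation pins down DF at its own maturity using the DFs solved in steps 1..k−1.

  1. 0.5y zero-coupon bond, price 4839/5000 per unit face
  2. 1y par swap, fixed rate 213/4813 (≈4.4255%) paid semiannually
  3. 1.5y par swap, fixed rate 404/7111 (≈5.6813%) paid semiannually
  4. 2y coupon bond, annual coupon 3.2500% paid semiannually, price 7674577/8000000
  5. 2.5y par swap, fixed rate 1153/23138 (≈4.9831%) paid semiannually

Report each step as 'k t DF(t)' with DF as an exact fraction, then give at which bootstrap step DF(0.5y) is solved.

1 1/2 4839/5000
2 1 4787/5000
3 3/2 1149/1250
4 2 1797/2000
5 5/2 8847/10000
DF(0.5y) is solved at step 1

step 1 [0.5y] zero: DF = P = 4839/5000 ≈ 0.967800
step 2 [1y] swap r/2=213/9626: DF=(1 − 213/9626·(0.967800))/(1+213/9626) = 4787/5000 ≈ 0.957400
step 3 [1.5y] swap r/2=202/7111: DF=(1 − 202/7111·(0.967800+0.957400))/(1+202/7111) = 1149/1250 ≈ 0.919200
step 4 [2y] bond c/2=13/800: DF=(7674577/8000000 − 13/800·(0.967800+0.957400+0.919200))/(1+13/800) = 1797/2000 ≈ 0.898500
step 5 [2.5y] swap r/2=1153/46276: DF=(1 − 1153/46276·(0.967800+0.957400+0.919200+0.898500))/(1+1153/46276) = 8847/10000 ≈ 0.884700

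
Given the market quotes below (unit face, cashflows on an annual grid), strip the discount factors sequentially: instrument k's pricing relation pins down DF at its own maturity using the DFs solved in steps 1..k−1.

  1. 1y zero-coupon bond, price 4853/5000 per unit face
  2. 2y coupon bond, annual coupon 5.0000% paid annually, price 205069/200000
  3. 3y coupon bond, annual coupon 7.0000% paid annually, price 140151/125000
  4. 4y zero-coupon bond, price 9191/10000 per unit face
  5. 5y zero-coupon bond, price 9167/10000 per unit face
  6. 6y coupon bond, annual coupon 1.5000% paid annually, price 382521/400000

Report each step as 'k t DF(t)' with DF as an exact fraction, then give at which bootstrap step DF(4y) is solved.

step 1 [1y] zero: DF = P = 4853/5000 ≈ 0.970600
step 2 [2y] bond c/1=1/20: DF=(205069/200000 − 1/20·(0.970600))/(1+1/20) = 9303/10000 ≈ 0.930300
step 3 [3y] bond c/1=7/100: DF=(140151/125000 − 7/100·(0.970600+0.930300))/(1+7/100) = 1847/2000 ≈ 0.923500
step 4 [4y] zero: DF = P = 9191/10000 ≈ 0.919100
step 5 [5y] zero: DF = P = 9167/10000 ≈ 0.916700
step 6 [6y] bond c/1=3/200: DF=(382521/400000 − 3/200·(0.970600+0.930300+0.923500+0.919100+0.916700))/(1+3/200) = 8733/10000 ≈ 0.873300

1 1 4853/5000
2 2 9303/10000
3 3 1847/2000
4 4 9191/10000
5 5 9167/10000
6 6 8733/10000
DF(4y) is solved at step 4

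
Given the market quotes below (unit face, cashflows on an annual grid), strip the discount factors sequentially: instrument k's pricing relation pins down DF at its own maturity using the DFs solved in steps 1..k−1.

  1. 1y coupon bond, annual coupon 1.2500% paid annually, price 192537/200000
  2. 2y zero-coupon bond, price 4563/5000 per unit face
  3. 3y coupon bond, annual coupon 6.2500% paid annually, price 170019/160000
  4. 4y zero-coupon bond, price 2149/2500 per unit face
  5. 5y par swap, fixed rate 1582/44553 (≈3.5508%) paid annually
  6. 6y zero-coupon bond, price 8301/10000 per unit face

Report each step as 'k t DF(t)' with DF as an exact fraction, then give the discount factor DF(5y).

1 1 2377/2500
2 2 4563/5000
3 3 1781/2000
4 4 2149/2500
5 5 4209/5000
6 6 8301/10000
DF(5y) = 4209/5000 ≈ 0.841800

step 1 [1y] bond c/1=1/80: DF=(192537/200000 − 1/80·(0))/(1+1/80) = 2377/2500 ≈ 0.950800
step 2 [2y] zero: DF = P = 4563/5000 ≈ 0.912600
step 3 [3y] bond c/1=1/16: DF=(170019/160000 − 1/16·(0.950800+0.912600))/(1+1/16) = 1781/2000 ≈ 0.890500
step 4 [4y] zero: DF = P = 2149/2500 ≈ 0.859600
step 5 [5y] swap r/1=1582/44553: DF=(1 − 1582/44553·(0.950800+0.912600+0.890500+0.859600))/(1+1582/44553) = 4209/5000 ≈ 0.841800
step 6 [6y] zero: DF = P = 8301/10000 ≈ 0.830100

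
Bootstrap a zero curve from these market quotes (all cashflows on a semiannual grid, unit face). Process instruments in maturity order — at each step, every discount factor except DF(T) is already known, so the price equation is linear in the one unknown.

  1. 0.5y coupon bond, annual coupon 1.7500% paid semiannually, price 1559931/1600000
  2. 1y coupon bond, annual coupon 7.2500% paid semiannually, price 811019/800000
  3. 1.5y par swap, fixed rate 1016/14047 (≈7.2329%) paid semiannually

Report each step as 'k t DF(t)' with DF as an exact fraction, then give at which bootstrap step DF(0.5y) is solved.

step 1 [0.5y] bond c/2=7/800: DF=(1559931/1600000 − 7/800·(0))/(1+7/800) = 1933/2000 ≈ 0.966500
step 2 [1y] bond c/2=29/800: DF=(811019/800000 − 29/800·(0.966500))/(1+29/800) = 1889/2000 ≈ 0.944500
step 3 [1.5y] swap r/2=508/14047: DF=(1 − 508/14047·(0.966500+0.944500))/(1+508/14047) = 1123/1250 ≈ 0.898400

1 1/2 1933/2000
2 1 1889/2000
3 3/2 1123/1250
DF(0.5y) is solved at step 1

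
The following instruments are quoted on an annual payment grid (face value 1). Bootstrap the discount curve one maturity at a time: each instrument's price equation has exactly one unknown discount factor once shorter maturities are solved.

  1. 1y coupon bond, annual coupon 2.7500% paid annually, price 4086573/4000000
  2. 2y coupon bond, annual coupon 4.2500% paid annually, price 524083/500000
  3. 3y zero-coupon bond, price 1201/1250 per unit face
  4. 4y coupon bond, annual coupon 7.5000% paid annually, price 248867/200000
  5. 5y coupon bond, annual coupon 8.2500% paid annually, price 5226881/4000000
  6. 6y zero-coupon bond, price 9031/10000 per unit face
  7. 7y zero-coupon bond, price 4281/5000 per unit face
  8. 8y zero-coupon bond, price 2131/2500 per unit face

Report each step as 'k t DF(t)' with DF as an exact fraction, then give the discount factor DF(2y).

step 1 [1y] bond c/1=11/400: DF=(4086573/4000000 − 11/400·(0))/(1+11/400) = 9943/10000 ≈ 0.994300
step 2 [2y] bond c/1=17/400: DF=(524083/500000 − 17/400·(0.994300))/(1+17/400) = 9649/10000 ≈ 0.964900
step 3 [3y] zero: DF = P = 1201/1250 ≈ 0.960800
step 4 [4y] bond c/1=3/40: DF=(248867/200000 − 3/40·(0.994300+0.964900+0.960800))/(1+3/40) = 4769/5000 ≈ 0.953800
step 5 [5y] bond c/1=33/400: DF=(5226881/4000000 − 33/400·(0.994300+0.964900+0.960800+0.953800))/(1+33/400) = 9119/10000 ≈ 0.911900
step 6 [6y] zero: DF = P = 9031/10000 ≈ 0.903100
step 7 [7y] zero: DF = P = 4281/5000 ≈ 0.856200
step 8 [8y] zero: DF = P = 2131/2500 ≈ 0.852400

1 1 9943/10000
2 2 9649/10000
3 3 1201/1250
4 4 4769/5000
5 5 9119/10000
6 6 9031/10000
7 7 4281/5000
8 8 2131/2500
DF(2y) = 9649/10000 ≈ 0.964900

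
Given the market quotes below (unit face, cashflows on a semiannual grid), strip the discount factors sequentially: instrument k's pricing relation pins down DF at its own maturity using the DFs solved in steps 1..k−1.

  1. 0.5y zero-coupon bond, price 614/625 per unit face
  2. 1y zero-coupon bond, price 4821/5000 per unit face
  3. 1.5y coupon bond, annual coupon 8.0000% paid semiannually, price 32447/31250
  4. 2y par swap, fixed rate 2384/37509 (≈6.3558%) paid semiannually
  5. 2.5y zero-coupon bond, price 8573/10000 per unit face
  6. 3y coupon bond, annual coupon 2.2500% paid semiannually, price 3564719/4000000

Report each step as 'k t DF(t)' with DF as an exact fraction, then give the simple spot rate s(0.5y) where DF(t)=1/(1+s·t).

1 1/2 614/625
2 1 4821/5000
3 3/2 1847/2000
4 2 1101/1250
5 5/2 8573/10000
6 3 83/100
s(0.5y) = (1/(614/625) − 1)/(1/2) = 11/307 ≈ 3.5831%

step 1 [0.5y] zero: DF = P = 614/625 ≈ 0.982400
step 2 [1y] zero: DF = P = 4821/5000 ≈ 0.964200
step 3 [1.5y] bond c/2=1/25: DF=(32447/31250 − 1/25·(0.982400+0.964200))/(1+1/25) = 1847/2000 ≈ 0.923500
step 4 [2y] swap r/2=1192/37509: DF=(1 − 1192/37509·(0.982400+0.964200+0.923500))/(1+1192/37509) = 1101/1250 ≈ 0.880800
step 5 [2.5y] zero: DF = P = 8573/10000 ≈ 0.857300
step 6 [3y] bond c/2=9/800: DF=(3564719/4000000 − 9/800·(0.982400+0.964200+0.923500+0.880800+0.857300))/(1+9/800) = 83/100 ≈ 0.830000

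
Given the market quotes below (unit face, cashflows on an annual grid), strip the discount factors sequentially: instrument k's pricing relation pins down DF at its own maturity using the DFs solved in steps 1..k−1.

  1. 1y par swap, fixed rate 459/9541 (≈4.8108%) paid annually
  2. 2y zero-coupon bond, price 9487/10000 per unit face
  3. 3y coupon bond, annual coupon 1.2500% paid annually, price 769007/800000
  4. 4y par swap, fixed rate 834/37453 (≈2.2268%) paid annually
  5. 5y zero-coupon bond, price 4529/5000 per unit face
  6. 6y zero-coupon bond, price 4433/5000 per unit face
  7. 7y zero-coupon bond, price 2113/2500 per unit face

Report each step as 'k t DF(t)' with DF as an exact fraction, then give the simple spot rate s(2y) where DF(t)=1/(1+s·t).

step 1 [1y] swap r/1=459/9541: DF=(1 − 459/9541·(0))/(1+459/9541) = 9541/10000 ≈ 0.954100
step 2 [2y] zero: DF = P = 9487/10000 ≈ 0.948700
step 3 [3y] bond c/1=1/80: DF=(769007/800000 − 1/80·(0.954100+0.948700))/(1+1/80) = 9259/10000 ≈ 0.925900
step 4 [4y] swap r/1=834/37453: DF=(1 − 834/37453·(0.954100+0.948700+0.925900))/(1+834/37453) = 4583/5000 ≈ 0.916600
step 5 [5y] zero: DF = P = 4529/5000 ≈ 0.905800
step 6 [6y] zero: DF = P = 4433/5000 ≈ 0.886600
step 7 [7y] zero: DF = P = 2113/2500 ≈ 0.845200

1 1 9541/10000
2 2 9487/10000
3 3 9259/10000
4 4 4583/5000
5 5 4529/5000
6 6 4433/5000
7 7 2113/2500
s(2y) = (1/(9487/10000) − 1)/(2) = 513/18974 ≈ 2.7037%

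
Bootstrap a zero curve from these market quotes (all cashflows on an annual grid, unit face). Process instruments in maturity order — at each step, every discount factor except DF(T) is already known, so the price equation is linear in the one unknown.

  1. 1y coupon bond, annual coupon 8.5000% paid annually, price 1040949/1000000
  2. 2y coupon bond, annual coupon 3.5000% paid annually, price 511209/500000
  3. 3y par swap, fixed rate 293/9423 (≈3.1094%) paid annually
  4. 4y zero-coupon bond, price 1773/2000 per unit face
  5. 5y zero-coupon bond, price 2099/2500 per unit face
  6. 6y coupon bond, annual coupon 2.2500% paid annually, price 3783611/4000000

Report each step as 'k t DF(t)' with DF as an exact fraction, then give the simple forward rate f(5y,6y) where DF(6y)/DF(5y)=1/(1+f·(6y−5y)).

step 1 [1y] bond c/1=17/200: DF=(1040949/1000000 − 17/200·(0))/(1+17/200) = 4797/5000 ≈ 0.959400
step 2 [2y] bond c/1=7/200: DF=(511209/500000 − 7/200·(0.959400))/(1+7/200) = 4777/5000 ≈ 0.955400
step 3 [3y] swap r/1=293/9423: DF=(1 − 293/9423·(0.959400+0.955400))/(1+293/9423) = 9121/10000 ≈ 0.912100
step 4 [4y] zero: DF = P = 1773/2000 ≈ 0.886500
step 5 [5y] zero: DF = P = 2099/2500 ≈ 0.839600
step 6 [6y] bond c/1=9/400: DF=(3783611/4000000 − 9/400·(0.959400+0.955400+0.912100+0.886500+0.839600))/(1+9/400) = 8249/10000 ≈ 0.824900

1 1 4797/5000
2 2 4777/5000
3 3 9121/10000
4 4 1773/2000
5 5 2099/2500
6 6 8249/10000
f(5y,6y) = ((2099/2500)/(8249/10000) − 1)/(1) = 147/8249 ≈ 1.7820%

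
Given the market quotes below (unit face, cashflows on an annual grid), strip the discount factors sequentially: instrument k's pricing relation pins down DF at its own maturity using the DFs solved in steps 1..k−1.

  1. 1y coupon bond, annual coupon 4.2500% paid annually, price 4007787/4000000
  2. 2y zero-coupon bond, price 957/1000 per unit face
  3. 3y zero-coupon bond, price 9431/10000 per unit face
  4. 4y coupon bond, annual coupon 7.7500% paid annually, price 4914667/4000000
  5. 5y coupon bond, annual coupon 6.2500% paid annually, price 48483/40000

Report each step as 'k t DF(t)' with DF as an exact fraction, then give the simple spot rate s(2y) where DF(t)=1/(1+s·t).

1 1 9611/10000
2 2 957/1000
3 3 9431/10000
4 4 1869/2000
5 5 367/400
s(2y) = (1/(957/1000) − 1)/(2) = 43/1914 ≈ 2.2466%

step 1 [1y] bond c/1=17/400: DF=(4007787/4000000 − 17/400·(0))/(1+17/400) = 9611/10000 ≈ 0.961100
step 2 [2y] zero: DF = P = 957/1000 ≈ 0.957000
step 3 [3y] zero: DF = P = 9431/10000 ≈ 0.943100
step 4 [4y] bond c/1=31/400: DF=(4914667/4000000 − 31/400·(0.961100+0.957000+0.943100))/(1+31/400) = 1869/2000 ≈ 0.934500
step 5 [5y] bond c/1=1/16: DF=(48483/40000 − 1/16·(0.961100+0.957000+0.943100+0.934500))/(1+1/16) = 367/400 ≈ 0.917500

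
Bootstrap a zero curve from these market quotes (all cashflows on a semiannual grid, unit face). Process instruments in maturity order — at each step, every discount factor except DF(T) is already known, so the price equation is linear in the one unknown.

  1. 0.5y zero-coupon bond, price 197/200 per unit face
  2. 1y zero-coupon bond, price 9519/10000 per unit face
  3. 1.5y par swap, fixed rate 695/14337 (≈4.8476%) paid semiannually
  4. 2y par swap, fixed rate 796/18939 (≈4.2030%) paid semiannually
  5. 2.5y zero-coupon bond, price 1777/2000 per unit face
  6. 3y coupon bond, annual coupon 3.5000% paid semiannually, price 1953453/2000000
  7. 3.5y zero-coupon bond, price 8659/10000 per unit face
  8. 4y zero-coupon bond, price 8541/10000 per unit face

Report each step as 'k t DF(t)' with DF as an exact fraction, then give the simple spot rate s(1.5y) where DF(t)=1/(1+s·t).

1 1/2 197/200
2 1 9519/10000
3 3/2 1861/2000
4 2 2301/2500
5 5/2 1777/2000
6 3 1759/2000
7 7/2 8659/10000
8 4 8541/10000
s(1.5y) = (1/(1861/2000) − 1)/(3/2) = 278/5583 ≈ 4.9794%

step 1 [0.5y] zero: DF = P = 197/200 ≈ 0.985000
step 2 [1y] zero: DF = P = 9519/10000 ≈ 0.951900
step 3 [1.5y] swap r/2=695/28674: DF=(1 − 695/28674·(0.985000+0.951900))/(1+695/28674) = 1861/2000 ≈ 0.930500
step 4 [2y] swap r/2=398/18939: DF=(1 − 398/18939·(0.985000+0.951900+0.930500))/(1+398/18939) = 2301/2500 ≈ 0.920400
step 5 [2.5y] zero: DF = P = 1777/2000 ≈ 0.888500
step 6 [3y] bond c/2=7/400: DF=(1953453/2000000 − 7/400·(0.985000+0.951900+0.930500+0.920400+0.888500))/(1+7/400) = 1759/2000 ≈ 0.879500
step 7 [3.5y] zero: DF = P = 8659/10000 ≈ 0.865900
step 8 [4y] zero: DF = P = 8541/10000 ≈ 0.854100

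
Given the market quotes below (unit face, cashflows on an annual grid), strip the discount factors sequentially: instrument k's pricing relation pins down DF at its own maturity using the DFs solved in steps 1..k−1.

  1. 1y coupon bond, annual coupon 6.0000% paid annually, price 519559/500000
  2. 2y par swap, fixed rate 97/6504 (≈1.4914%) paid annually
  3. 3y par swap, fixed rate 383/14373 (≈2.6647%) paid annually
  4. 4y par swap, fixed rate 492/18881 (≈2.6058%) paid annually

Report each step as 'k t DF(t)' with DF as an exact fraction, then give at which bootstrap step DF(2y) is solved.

1 1 9803/10000
2 2 9709/10000
3 3 4617/5000
4 4 1127/1250
DF(2y) is solved at step 2

step 1 [1y] bond c/1=3/50: DF=(519559/500000 − 3/50·(0))/(1+3/50) = 9803/10000 ≈ 0.980300
step 2 [2y] swap r/1=97/6504: DF=(1 − 97/6504·(0.980300))/(1+97/6504) = 9709/10000 ≈ 0.970900
step 3 [3y] swap r/1=383/14373: DF=(1 − 383/14373·(0.980300+0.970900))/(1+383/14373) = 4617/5000 ≈ 0.923400
step 4 [4y] swap r/1=492/18881: DF=(1 − 492/18881·(0.980300+0.970900+0.923400))/(1+492/18881) = 1127/1250 ≈ 0.901600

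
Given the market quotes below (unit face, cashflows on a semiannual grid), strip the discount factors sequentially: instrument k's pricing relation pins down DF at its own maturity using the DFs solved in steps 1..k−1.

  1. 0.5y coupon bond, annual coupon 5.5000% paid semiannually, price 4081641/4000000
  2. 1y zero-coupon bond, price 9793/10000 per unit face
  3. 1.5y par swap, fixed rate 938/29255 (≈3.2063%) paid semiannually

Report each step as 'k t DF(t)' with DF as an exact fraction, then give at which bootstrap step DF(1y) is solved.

1 1/2 9931/10000
2 1 9793/10000
3 3/2 9531/10000
DF(1y) is solved at step 2

step 1 [0.5y] bond c/2=11/400: DF=(4081641/4000000 − 11/400·(0))/(1+11/400) = 9931/10000 ≈ 0.993100
step 2 [1y] zero: DF = P = 9793/10000 ≈ 0.979300
step 3 [1.5y] swap r/2=469/29255: DF=(1 − 469/29255·(0.993100+0.979300))/(1+469/29255) = 9531/10000 ≈ 0.953100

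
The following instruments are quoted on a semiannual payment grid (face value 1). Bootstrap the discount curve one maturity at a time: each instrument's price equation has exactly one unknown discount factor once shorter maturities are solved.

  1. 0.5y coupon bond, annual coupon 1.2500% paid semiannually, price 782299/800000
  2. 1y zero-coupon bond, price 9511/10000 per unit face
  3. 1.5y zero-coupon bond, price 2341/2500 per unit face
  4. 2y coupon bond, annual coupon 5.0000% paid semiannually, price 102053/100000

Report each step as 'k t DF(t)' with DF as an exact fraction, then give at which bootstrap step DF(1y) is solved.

1 1/2 4859/5000
2 1 9511/10000
3 3/2 2341/2500
4 2 9259/10000
DF(1y) is solved at step 2

step 1 [0.5y] bond c/2=1/160: DF=(782299/800000 − 1/160·(0))/(1+1/160) = 4859/5000 ≈ 0.971800
step 2 [1y] zero: DF = P = 9511/10000 ≈ 0.951100
step 3 [1.5y] zero: DF = P = 2341/2500 ≈ 0.936400
step 4 [2y] bond c/2=1/40: DF=(102053/100000 − 1/40·(0.971800+0.951100+0.936400))/(1+1/40) = 9259/10000 ≈ 0.925900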